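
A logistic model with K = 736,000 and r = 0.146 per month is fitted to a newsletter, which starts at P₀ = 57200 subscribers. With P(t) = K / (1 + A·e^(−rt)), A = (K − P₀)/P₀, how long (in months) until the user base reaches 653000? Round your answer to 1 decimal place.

t ≈ 31.1 months

A = (736000 − 57200)/57200 = 11.86713
653000 = 736000/(1 + 11.86713·e^(−0.146t)) → 1 + 11.86713·e^(−0.146t) = 1.12711
e^(−0.146t) = 0.010711 → t = ln(93.36431)/0.146 = 4.53651/0.146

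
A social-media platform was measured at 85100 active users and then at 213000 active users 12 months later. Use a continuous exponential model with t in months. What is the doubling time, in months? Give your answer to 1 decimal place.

doubling time ≈ 9.1 months

r = ln(213000/85100) / 12 = ln(2.50294) / 12 ≈ 0.076455 per month
doubling time = ln 2 / |r| = 0.69315 / 0.076455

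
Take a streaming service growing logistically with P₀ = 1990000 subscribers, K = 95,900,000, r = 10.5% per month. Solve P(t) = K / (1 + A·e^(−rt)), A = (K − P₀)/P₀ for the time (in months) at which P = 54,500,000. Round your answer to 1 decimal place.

t ≈ 39.3 months

A = (95900000 − 1990000)/1990000 = 47.19095
54500000 = 95900000/(1 + 47.19095·e^(−0.105t)) → 1 + 47.19095·e^(−0.105t) = 1.75963
e^(−0.105t) = 0.016097 → t = ln(62.12336)/0.105 = 4.12912/0.105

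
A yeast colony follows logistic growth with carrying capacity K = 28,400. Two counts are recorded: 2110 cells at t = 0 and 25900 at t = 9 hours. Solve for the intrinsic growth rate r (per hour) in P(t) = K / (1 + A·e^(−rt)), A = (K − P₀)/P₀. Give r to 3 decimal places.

r ≈ 0.540 per hour

A = (28400 − 2110)/2110 = 12.45972
25900 = 28400/(1 + 12.45972·e^(−r·9)) → e^(−9r) = (1.09653 − 1)/12.45972 = 0.007747
r = −ln(0.007747)/9 = 4.86045/9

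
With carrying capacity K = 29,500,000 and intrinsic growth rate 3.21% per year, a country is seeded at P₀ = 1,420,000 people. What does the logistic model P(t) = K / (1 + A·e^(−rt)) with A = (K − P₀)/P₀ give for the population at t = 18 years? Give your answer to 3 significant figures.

A = (29500000 − 1420000)/1420000 = 19.77465
P(18) = 29500000 / (1 + 19.77465·e^(−0.0321·18)) = 29500000 / (1 + 19.77465·0.561131)
= 29500000 / 12.09618 ≈ 2438786.9

≈ 2,440,000 people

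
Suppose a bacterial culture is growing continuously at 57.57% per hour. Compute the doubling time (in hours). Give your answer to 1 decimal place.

doubling time = ln(2) / |r| = 0.69315 / 0.5757

doubling time ≈ 1.2 hours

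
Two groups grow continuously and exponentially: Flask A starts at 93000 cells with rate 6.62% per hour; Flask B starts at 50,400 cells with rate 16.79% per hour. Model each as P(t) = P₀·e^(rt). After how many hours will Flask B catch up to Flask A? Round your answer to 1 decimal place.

93000·e^(0.0662t) = 50400·e^(0.1679t)
93000/50400 = e^((0.1679 − 0.0662)t) → ln(1.84524) = 0.1017·t
t = 0.61261 / 0.1017

t ≈ 6.0 hours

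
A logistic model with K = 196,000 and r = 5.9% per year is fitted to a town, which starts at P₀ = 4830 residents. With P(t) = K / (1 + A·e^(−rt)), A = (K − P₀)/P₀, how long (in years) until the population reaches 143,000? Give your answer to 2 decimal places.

A = (196000 − 4830)/4830 = 39.57971
143000 = 196000/(1 + 39.57971·e^(−0.059t)) → 1 + 39.57971·e^(−0.059t) = 1.37063
e^(−0.059t) = 0.009364 → t = ln(106.79054)/0.059 = 4.67087/0.059

t ≈ 79.17 years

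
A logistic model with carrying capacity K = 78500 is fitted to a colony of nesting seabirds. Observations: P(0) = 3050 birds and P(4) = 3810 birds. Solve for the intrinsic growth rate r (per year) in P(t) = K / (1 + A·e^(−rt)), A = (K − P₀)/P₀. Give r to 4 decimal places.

A = (78500 − 3050)/3050 = 24.7377
3810 = 78500/(1 + 24.7377·e^(−r·4)) → e^(−4r) = (20.60367 − 1)/24.7377 = 0.792461
r = −ln(0.792461)/4 = 0.23261/4

r ≈ 0.0582 per year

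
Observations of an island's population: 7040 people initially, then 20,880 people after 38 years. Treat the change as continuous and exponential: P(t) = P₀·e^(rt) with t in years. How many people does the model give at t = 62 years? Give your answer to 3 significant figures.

≈ 41,500 people

r = ln(20880/7040) / 38 ≈ 0.02861 per year
P(62) = 7040 · e^(0.02861·62) = 7040 · 5.89336 ≈ 41489.24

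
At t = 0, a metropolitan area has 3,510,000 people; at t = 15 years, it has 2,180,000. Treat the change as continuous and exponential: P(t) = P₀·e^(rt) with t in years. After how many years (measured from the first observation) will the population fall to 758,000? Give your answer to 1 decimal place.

r = ln(2180000/3510000) / 15 ≈ -0.031753 per year
t = ln(758000/3510000) / r = -1.53269 / -0.031753 ≈ 48.269

t ≈ 48.3 years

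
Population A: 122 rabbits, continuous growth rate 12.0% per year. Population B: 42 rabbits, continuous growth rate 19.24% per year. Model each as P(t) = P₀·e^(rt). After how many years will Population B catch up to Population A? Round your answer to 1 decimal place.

122·e^(0.12t) = 42·e^(0.1924t)
122/42 = e^((0.1924 − 0.12)t) → ln(2.90476) = 0.0724·t
t = 1.06635 / 0.0724

t ≈ 14.7 years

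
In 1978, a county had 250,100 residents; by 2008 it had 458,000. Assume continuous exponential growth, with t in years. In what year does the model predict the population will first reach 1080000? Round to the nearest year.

r = ln(458000/250100) / 30 = 0.60501/30 ≈ 0.020167 per year
t = ln(1080000/250100) / r = 1.46286/0.020167 ≈ 72.54 years after 1978

year 2051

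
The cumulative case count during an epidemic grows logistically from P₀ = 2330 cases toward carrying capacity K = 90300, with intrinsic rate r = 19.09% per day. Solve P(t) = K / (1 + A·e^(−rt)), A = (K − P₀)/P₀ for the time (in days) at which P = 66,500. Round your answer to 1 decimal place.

t ≈ 24.4 days

A = (90300 − 2330)/2330 = 37.75536
66500 = 90300/(1 + 37.75536·e^(−0.1909t)) → 1 + 37.75536·e^(−0.1909t) = 1.35789
e^(−0.1909t) = 0.009479 → t = ln(105.49293)/0.1909 = 4.65864/0.1909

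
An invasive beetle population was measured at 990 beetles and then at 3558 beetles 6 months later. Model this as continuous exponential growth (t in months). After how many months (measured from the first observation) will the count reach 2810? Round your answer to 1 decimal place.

r = ln(3558/990) / 6 ≈ 0.213208 per month
t = ln(2810/990) / r = 1.04323 / 0.213208 ≈ 4.893

t ≈ 4.9 months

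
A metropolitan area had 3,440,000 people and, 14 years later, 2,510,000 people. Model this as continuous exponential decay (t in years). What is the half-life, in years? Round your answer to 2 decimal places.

half-life ≈ 30.79 years

r = ln(2510000/3440000) / 14 = ln(0.72965) / 14 ≈ -0.022513 per year
half-life = ln 2 / |r| = 0.69315 / 0.022513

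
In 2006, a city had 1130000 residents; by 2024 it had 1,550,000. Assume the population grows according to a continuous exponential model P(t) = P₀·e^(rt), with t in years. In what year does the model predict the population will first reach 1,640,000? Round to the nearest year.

year 2027

r = ln(1550000/1130000) / 18 = 0.31604/18 ≈ 0.017558 per year
t = ln(1640000/1130000) / r = 0.37248/0.017558 ≈ 21.21 years after 2006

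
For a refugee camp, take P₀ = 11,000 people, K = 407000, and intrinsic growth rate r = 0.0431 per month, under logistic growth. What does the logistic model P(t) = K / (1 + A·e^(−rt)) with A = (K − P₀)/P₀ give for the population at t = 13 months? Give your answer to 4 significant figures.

≈ 18,880 people

A = (407000 − 11000)/11000 = 36
P(13) = 407000 / (1 + 36·e^(−0.0431·13)) = 407000 / (1 + 36·0.571038)
= 407000 / 21.55736 ≈ 18879.86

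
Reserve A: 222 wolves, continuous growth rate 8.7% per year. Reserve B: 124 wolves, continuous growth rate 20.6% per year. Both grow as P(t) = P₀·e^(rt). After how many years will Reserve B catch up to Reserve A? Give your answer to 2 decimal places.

222·e^(0.087t) = 124·e^(0.206t)
222/124 = e^((0.206 − 0.087)t) → ln(1.79032) = 0.119·t
t = 0.5824 / 0.119

t ≈ 4.89 years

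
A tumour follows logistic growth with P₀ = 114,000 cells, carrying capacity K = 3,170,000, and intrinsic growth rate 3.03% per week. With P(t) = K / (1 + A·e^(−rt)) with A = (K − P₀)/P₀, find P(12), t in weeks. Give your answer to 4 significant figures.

A = (3170000 − 114000)/114000 = 26.80702
P(12) = 3170000 / (1 + 26.80702·e^(−0.0303·12)) = 3170000 / (1 + 26.80702·0.695169)
= 3170000 / 19.63541 ≈ 161443

≈ 161,400 cells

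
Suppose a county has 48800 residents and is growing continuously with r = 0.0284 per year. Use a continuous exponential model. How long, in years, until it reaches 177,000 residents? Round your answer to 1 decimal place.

177000 = 48800 · e^(0.0284·t)
t = ln(177000/48800) / 0.0284 = ln(3.62705) / 0.0284 = 1.28842 / 0.0284

t ≈ 45.4 years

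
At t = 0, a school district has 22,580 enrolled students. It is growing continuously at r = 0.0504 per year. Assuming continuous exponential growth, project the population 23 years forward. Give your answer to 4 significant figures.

P(23) = 22580 · e^(0.0504·23) = 22580 · e^(1.1592)
= 22580 · 3.18738 ≈ 71971.09

≈ 71,970 enrolled students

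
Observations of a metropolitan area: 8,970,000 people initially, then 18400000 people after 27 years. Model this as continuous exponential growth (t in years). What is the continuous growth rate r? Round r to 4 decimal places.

18400000 = 8970000 · e^(r·27)
e^(27r) = 18400000/8970000 = 2.05128
r = ln(2.05128) / 27 = 0.71846 / 27

r ≈ 0.0266 per year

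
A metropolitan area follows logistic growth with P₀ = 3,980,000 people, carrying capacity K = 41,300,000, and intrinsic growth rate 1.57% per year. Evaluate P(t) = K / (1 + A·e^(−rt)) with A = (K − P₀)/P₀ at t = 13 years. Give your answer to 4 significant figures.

A = (41300000 − 3980000)/3980000 = 9.37688
P(13) = 41300000 / (1 + 9.37688·e^(−0.0157·13)) = 41300000 / (1 + 9.37688·0.815381)
= 41300000 / 8.64573 ≈ 4776923.57

≈ 4,777,000 people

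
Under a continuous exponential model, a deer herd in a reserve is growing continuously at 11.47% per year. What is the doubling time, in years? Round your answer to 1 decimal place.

doubling time = ln(2) / |r| = 0.69315 / 0.1147

doubling time ≈ 6.0 years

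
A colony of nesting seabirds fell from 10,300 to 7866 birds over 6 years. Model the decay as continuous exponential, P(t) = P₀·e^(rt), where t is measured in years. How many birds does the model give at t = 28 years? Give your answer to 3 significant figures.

r = ln(7866/10300) / 6 ≈ -0.044932 per year
P(28) = 10300 · e^(-0.044932·28) = 10300 · 0.28419 ≈ 2927.17

≈ 2,930 birds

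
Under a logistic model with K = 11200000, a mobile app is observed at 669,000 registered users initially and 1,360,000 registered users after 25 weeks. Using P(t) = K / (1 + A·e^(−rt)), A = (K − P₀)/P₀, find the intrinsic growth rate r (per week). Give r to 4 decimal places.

r ≈ 0.0311 per week

A = (11200000 − 669000)/669000 = 15.74141
1360000 = 11200000/(1 + 15.74141·e^(−r·25)) → e^(−25r) = (8.23529 − 1)/15.74141 = 0.459635
r = −ln(0.459635)/25 = 0.77732/25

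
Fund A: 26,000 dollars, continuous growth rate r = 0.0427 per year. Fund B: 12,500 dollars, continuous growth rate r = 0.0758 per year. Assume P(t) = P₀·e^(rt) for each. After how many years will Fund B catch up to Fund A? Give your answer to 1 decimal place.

26000·e^(0.0427t) = 12500·e^(0.0758t)
26000/12500 = e^((0.0758 − 0.0427)t) → ln(2.08) = 0.0331·t
t = 0.73237 / 0.0331

t ≈ 22.1 years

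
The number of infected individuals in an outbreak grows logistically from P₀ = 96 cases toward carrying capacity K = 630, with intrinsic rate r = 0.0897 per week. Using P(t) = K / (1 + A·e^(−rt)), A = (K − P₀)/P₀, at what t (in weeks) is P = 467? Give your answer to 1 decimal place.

A = (630 − 96)/96 = 5.5625
467 = 630/(1 + 5.5625·e^(−0.0897t)) → 1 + 5.5625·e^(−0.0897t) = 1.34904
e^(−0.0897t) = 0.062748 → t = ln(15.93673)/0.0897 = 2.76863/0.0897

t ≈ 30.9 weeks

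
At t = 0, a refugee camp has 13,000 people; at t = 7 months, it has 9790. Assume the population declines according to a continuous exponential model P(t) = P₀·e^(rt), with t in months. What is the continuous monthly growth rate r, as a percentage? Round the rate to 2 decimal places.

9790 = 13000 · e^(r·7)
e^(7r) = 9790/13000 = 0.75308
r = ln(0.75308) / 7 = -0.28359 / 7

r ≈ -4.05% per month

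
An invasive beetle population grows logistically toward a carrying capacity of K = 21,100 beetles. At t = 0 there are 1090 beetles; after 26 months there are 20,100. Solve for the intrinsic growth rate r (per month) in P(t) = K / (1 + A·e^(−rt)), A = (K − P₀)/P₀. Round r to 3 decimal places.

A = (21100 − 1090)/1090 = 18.3578
20100 = 21100/(1 + 18.3578·e^(−r·26)) → e^(−26r) = (1.04975 − 1)/18.3578 = 0.00271
r = −ln(0.00271)/26 = 5.91077/26

r ≈ 0.227 per month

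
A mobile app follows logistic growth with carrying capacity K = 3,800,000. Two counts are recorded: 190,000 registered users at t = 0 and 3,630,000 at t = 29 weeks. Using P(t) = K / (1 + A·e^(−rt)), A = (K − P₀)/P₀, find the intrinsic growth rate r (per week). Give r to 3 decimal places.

r ≈ 0.207 per week

A = (3800000 − 190000)/190000 = 19
3630000 = 3800000/(1 + 19·e^(−r·29)) → e^(−29r) = (1.04683 − 1)/19 = 0.002465
r = −ln(0.002465)/29 = 6.00563/29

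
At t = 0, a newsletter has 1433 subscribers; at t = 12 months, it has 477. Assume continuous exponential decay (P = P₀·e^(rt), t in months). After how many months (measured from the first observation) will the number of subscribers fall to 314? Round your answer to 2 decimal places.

r = ln(477/1433) / 12 ≈ -0.091667 per month
t = ln(314/1433) / r = -1.51813 / -0.091667 ≈ 16.561

t ≈ 16.56 months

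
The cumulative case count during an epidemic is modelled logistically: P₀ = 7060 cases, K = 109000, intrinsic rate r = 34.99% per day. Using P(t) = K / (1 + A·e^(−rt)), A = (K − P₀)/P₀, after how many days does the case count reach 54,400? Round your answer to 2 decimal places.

A = (109000 − 7060)/7060 = 14.43909
54400 = 109000/(1 + 14.43909·e^(−0.3499t)) → 1 + 14.43909·e^(−0.3499t) = 2.00368
e^(−0.3499t) = 0.069511 → t = ln(14.3862)/0.3499 = 2.66627/0.3499

t ≈ 7.62 days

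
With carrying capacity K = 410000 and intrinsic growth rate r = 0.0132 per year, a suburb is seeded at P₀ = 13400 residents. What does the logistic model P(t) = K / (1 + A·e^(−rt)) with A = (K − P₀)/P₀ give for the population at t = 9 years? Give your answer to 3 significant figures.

≈ 15,000 residents

A = (410000 − 13400)/13400 = 29.59701
P(9) = 410000 / (1 + 29.59701·e^(−0.0132·9)) = 410000 / (1 + 29.59701·0.887985)
= 410000 / 27.28172 ≈ 15028.38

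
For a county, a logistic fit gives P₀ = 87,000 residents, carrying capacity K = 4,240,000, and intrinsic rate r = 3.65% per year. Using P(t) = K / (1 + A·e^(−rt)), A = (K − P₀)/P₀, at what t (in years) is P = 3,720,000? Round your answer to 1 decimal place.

t ≈ 159.8 years

A = (4240000 − 87000)/87000 = 47.73563
3720000 = 4240000/(1 + 47.73563·e^(−0.0365t)) → 1 + 47.73563·e^(−0.0365t) = 1.13978
e^(−0.0365t) = 0.002928 → t = ln(341.49337)/0.0365 = 5.83333/0.0365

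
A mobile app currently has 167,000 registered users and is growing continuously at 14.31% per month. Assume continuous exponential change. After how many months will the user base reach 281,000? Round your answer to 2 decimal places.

t ≈ 3.64 months

281000 = 167000 · e^(0.1431·t)
t = ln(281000/167000) / 0.1431 = ln(1.68263) / 0.1431 = 0.52036 / 0.1431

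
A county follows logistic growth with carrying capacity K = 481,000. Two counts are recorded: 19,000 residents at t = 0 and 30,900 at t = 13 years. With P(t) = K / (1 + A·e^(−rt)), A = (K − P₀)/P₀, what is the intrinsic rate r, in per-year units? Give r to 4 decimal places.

A = (481000 − 19000)/19000 = 24.31579
30900 = 481000/(1 + 24.31579·e^(−r·13)) → e^(−13r) = (15.56634 − 1)/24.31579 = 0.599049
r = −ln(0.599049)/13 = 0.51241/13

r ≈ 0.0394 per year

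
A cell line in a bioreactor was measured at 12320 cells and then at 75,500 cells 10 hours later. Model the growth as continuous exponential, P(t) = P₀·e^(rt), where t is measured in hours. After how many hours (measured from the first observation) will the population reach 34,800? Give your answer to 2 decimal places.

t ≈ 5.73 hours

r = ln(75500/12320) / 10 ≈ 0.181291 per hour
t = ln(34800/12320) / r = 1.03839 / 0.181291 ≈ 5.728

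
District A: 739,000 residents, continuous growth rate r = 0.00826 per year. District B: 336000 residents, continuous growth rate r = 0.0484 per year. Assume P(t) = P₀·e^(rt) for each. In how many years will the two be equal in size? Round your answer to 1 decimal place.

t ≈ 19.6 years

739000·e^(0.00826t) = 336000·e^(0.0484t)
739000/336000 = e^((0.0484 − 0.00826)t) → ln(2.1994) = 0.04014·t
t = 0.78819 / 0.04014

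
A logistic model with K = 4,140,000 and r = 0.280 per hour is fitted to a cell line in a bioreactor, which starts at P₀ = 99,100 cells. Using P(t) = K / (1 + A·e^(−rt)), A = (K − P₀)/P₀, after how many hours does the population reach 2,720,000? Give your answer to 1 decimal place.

A = (4140000 − 99100)/99100 = 40.77598
2720000 = 4140000/(1 + 40.77598·e^(−0.28t)) → 1 + 40.77598·e^(−0.28t) = 1.52206
e^(−0.28t) = 0.012803 → t = ln(78.10611)/0.28 = 4.35807/0.28

t ≈ 15.6 hours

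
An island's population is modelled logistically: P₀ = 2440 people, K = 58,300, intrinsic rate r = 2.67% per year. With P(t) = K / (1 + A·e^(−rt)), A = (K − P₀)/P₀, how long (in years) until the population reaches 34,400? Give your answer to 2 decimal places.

t ≈ 130.90 years

A = (58300 − 2440)/2440 = 22.89344
34400 = 58300/(1 + 22.89344·e^(−0.0267t)) → 1 + 22.89344·e^(−0.0267t) = 1.69477
e^(−0.0267t) = 0.030348 → t = ln(32.95123)/0.0267 = 3.49503/0.0267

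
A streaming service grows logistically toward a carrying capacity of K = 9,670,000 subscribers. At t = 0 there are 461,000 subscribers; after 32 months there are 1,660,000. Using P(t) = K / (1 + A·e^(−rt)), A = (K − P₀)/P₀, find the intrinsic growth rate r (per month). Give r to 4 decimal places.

A = (9670000 − 461000)/461000 = 19.97614
1660000 = 9670000/(1 + 19.97614·e^(−r·32)) → e^(−32r) = (5.8253 − 1)/19.97614 = 0.241553
r = −ln(0.241553)/32 = 1.42067/32

r ≈ 0.0444 per month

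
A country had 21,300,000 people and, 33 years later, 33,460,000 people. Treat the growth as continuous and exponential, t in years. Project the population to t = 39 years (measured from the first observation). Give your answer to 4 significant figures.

r = ln(33460000/21300000) / 33 ≈ 0.013686 per year
P(39) = 21300000 · e^(0.013686·39) = 21300000 · 1.70533 ≈ 36323601.82

≈ 36,320,000 people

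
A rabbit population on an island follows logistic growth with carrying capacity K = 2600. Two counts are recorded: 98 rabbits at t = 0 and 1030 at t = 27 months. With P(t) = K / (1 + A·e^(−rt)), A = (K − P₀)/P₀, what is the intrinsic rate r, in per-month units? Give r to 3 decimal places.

A = (2600 − 98)/98 = 25.53061
1030 = 2600/(1 + 25.53061·e^(−r·27)) → e^(−27r) = (2.52427 − 1)/25.53061 = 0.059704
r = −ln(0.059704)/27 = 2.81836/27

r ≈ 0.104 per month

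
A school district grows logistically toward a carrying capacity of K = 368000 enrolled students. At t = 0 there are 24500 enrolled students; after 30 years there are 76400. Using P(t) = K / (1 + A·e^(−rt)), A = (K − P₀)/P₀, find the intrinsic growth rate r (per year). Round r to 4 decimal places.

A = (368000 − 24500)/24500 = 14.02041
76400 = 368000/(1 + 14.02041·e^(−r·30)) → e^(−30r) = (4.81675 − 1)/14.02041 = 0.272228
r = −ln(0.272228)/30 = 1.30111/30

r ≈ 0.0434 per year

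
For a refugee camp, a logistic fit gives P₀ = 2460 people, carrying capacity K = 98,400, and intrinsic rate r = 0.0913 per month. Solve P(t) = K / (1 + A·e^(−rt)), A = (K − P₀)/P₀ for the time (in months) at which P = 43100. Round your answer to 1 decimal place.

t ≈ 37.4 months

A = (98400 − 2460)/2460 = 39
43100 = 98400/(1 + 39·e^(−0.0913t)) → 1 + 39·e^(−0.0913t) = 2.28306
e^(−0.0913t) = 0.032899 → t = ln(30.39602)/0.0913 = 3.41431/0.0913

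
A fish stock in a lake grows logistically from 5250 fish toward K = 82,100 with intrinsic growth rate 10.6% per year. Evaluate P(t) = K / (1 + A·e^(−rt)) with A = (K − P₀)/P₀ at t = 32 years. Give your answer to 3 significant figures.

A = (82100 − 5250)/5250 = 14.6381
P(32) = 82100 / (1 + 14.6381·e^(−0.106·32)) = 82100 / (1 + 14.6381·0.033641)
= 82100 / 1.49244 ≈ 55010.4

≈ 55,000 fish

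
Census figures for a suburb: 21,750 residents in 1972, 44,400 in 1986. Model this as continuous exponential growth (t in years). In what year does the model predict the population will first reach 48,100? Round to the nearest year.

r = ln(44400/21750) / 14 = 0.71363/14 ≈ 0.050973 per year
t = ln(48100/21750) / r = 0.79367/0.050973 ≈ 15.57 years after 1972

year 1988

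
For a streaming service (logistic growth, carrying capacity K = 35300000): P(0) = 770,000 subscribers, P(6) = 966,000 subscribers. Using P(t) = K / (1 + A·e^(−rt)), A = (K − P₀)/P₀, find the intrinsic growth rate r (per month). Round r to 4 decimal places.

A = (35300000 − 770000)/770000 = 44.84416
966000 = 35300000/(1 + 44.84416·e^(−r·6)) → e^(−6r) = (36.54244 − 1)/44.84416 = 0.792577
r = −ln(0.792577)/6 = 0.23247/6

r ≈ 0.0387 per month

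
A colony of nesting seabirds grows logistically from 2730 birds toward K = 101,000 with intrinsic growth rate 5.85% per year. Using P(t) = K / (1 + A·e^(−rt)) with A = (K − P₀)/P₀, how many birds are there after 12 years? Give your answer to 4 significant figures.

≈ 5,361 birds

A = (101000 − 2730)/2730 = 35.99634
P(12) = 101000 / (1 + 35.99634·e^(−0.0585·12)) = 101000 / (1 + 35.99634·0.495593)
= 101000 / 18.83954 ≈ 5361.07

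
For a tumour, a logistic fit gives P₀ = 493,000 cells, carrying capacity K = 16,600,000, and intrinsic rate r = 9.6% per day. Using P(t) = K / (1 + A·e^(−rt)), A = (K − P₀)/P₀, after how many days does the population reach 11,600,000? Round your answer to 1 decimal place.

t ≈ 45.1 days

A = (16600000 − 493000)/493000 = 32.6714
11600000 = 16600000/(1 + 32.6714·e^(−0.096t)) → 1 + 32.6714·e^(−0.096t) = 1.43103
e^(−0.096t) = 0.013193 → t = ln(75.79765)/0.096 = 4.32807/0.096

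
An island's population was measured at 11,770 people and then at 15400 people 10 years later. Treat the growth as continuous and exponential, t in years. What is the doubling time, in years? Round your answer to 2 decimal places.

r = ln(15400/11770) / 10 = ln(1.30841) / 10 ≈ 0.026881 per year
doubling time = ln 2 / |r| = 0.69315 / 0.026881

doubling time ≈ 25.79 years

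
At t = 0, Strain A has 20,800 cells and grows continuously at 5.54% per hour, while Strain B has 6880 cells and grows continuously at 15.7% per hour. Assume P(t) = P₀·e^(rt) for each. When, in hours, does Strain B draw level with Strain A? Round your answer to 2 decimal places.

t ≈ 10.89 hours

20800·e^(0.0554t) = 6880·e^(0.157t)
20800/6880 = e^((0.157 − 0.0554)t) → ln(3.02326) = 0.1016·t
t = 1.10633 / 0.1016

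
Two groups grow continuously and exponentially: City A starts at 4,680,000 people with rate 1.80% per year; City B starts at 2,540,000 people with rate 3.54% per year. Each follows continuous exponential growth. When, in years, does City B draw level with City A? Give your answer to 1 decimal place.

4680000·e^(0.018t) = 2540000·e^(0.0354t)
4680000/2540000 = e^((0.0354 − 0.018)t) → ln(1.84252) = 0.0174·t
t = 0.61113 / 0.0174

t ≈ 35.1 years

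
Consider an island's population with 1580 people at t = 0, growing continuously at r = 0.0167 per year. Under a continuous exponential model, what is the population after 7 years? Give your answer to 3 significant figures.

≈ 1,780 people

P(7) = 1580 · e^(0.0167·7) = 1580 · e^(0.1169)
= 1580 · 1.12401 ≈ 1775.93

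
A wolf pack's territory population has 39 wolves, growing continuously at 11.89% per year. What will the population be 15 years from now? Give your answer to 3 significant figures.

≈ 232 wolves

P(15) = 39 · e^(0.1189·15) = 39 · e^(1.7835)
= 39 · 5.95065 ≈ 232.08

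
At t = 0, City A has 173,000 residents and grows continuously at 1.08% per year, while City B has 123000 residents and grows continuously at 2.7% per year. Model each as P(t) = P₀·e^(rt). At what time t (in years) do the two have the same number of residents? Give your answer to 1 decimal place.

t ≈ 21.1 years

173000·e^(0.0108t) = 123000·e^(0.027t)
173000/123000 = e^((0.027 − 0.0108)t) → ln(1.4065) = 0.0162·t
t = 0.34111 / 0.0162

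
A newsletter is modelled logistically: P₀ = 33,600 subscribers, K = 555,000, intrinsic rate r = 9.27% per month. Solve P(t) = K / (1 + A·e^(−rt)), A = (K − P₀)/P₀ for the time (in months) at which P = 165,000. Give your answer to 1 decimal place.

t ≈ 20.3 months

A = (555000 − 33600)/33600 = 15.51786
165000 = 555000/(1 + 15.51786·e^(−0.0927t)) → 1 + 15.51786·e^(−0.0927t) = 3.36364
e^(−0.0927t) = 0.152317 → t = ln(6.56525)/0.0927 = 1.88179/0.0927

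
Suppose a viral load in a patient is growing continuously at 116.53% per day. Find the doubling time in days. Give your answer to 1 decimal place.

doubling time = ln(2) / |r| = 0.69315 / 1.1653

doubling time ≈ 0.6 days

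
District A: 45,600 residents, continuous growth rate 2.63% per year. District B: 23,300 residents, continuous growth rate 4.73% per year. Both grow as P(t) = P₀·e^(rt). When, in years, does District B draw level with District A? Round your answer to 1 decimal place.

t ≈ 32.0 years

45600·e^(0.0263t) = 23300·e^(0.0473t)
45600/23300 = e^((0.0473 − 0.0263)t) → ln(1.95708) = 0.021·t
t = 0.67145 / 0.021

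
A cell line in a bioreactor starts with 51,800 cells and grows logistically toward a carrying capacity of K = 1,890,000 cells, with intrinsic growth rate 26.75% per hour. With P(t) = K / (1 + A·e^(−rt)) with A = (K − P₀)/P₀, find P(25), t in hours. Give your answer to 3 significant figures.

≈ 1,810,000 cells

A = (1890000 − 51800)/51800 = 35.48649
P(25) = 1890000 / (1 + 35.48649·e^(−0.2675·25)) = 1890000 / (1 + 35.48649·0.001246)
= 1890000 / 1.04423 ≈ 1809945.78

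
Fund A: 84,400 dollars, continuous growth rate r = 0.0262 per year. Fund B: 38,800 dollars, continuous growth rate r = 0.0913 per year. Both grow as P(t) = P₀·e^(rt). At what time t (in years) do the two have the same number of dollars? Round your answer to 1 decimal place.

t ≈ 11.9 years

84400·e^(0.0262t) = 38800·e^(0.0913t)
84400/38800 = e^((0.0913 − 0.0262)t) → ln(2.17526) = 0.0651·t
t = 0.77715 / 0.0651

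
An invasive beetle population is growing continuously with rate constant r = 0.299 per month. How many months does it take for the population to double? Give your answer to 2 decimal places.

doubling time = ln(2) / |r| = 0.69315 / 0.299

doubling time ≈ 2.32 months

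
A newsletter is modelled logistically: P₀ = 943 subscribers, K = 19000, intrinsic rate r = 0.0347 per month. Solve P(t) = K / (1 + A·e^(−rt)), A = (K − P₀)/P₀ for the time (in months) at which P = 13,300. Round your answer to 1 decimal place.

t ≈ 109.5 months

A = (19000 − 943)/943 = 19.14846
13300 = 19000/(1 + 19.14846·e^(−0.0347t)) → 1 + 19.14846·e^(−0.0347t) = 1.42857
e^(−0.0347t) = 0.022382 → t = ln(44.67975)/0.0347 = 3.79952/0.0347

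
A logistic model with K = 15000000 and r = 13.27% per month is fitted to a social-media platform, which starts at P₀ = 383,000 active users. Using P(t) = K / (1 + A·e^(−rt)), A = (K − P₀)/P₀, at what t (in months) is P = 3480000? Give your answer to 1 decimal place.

t ≈ 18.4 months

A = (15000000 − 383000)/383000 = 38.16449
3480000 = 15000000/(1 + 38.16449·e^(−0.1327t)) → 1 + 38.16449·e^(−0.1327t) = 4.31034
e^(−0.1327t) = 0.086739 → t = ln(11.52886)/0.1327 = 2.44485/0.1327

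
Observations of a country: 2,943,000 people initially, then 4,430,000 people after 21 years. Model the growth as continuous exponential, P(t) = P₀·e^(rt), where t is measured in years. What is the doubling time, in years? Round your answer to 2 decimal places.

doubling time ≈ 35.59 years

r = ln(4430000/2943000) / 21 = ln(1.50527) / 21 ≈ 0.019475 per year
doubling time = ln 2 / |r| = 0.69315 / 0.019475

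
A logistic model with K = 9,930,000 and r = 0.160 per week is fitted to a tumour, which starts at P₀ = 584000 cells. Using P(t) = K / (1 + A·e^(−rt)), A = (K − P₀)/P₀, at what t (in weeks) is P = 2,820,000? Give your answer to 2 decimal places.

A = (9930000 − 584000)/584000 = 16.00342
2820000 = 9930000/(1 + 16.00342·e^(−0.16t)) → 1 + 16.00342·e^(−0.16t) = 3.52128
e^(−0.16t) = 0.157546 → t = ln(6.34735)/0.16 = 1.84804/0.16

t ≈ 11.55 weeks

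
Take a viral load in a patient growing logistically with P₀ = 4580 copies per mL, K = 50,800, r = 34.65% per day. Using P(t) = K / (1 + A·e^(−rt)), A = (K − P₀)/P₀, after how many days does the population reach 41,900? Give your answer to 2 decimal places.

t ≈ 11.14 days

A = (50800 − 4580)/4580 = 10.0917
41900 = 50800/(1 + 10.0917·e^(−0.3465t)) → 1 + 10.0917·e^(−0.3465t) = 1.21241
e^(−0.3465t) = 0.021048 → t = ln(47.51038)/0.3465 = 3.86095/0.3465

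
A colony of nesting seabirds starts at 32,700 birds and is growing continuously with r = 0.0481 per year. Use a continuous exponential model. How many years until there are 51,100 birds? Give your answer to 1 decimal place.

51100 = 32700 · e^(0.0481·t)
t = ln(51100/32700) / 0.0481 = ln(1.56269) / 0.0481 = 0.44641 / 0.0481

t ≈ 9.3 years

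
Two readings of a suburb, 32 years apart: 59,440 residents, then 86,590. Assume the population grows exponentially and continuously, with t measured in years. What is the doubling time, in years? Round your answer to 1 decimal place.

doubling time ≈ 59.0 years

r = ln(86590/59440) / 32 = ln(1.45676) / 32 ≈ 0.011757 per year
doubling time = ln 2 / |r| = 0.69315 / 0.011757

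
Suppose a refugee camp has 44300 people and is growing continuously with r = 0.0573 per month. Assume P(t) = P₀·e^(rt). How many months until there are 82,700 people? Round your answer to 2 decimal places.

82700 = 44300 · e^(0.0573·t)
t = ln(82700/44300) / 0.0573 = ln(1.86682) / 0.0573 = 0.62423 / 0.0573

t ≈ 10.89 months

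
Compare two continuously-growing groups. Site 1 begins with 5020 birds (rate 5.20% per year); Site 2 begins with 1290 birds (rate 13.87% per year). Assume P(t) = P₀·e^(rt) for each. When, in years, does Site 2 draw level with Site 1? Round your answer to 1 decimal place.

t ≈ 15.7 years

5020·e^(0.052t) = 1290·e^(0.1387t)
5020/1290 = e^((0.1387 − 0.052)t) → ln(3.89147) = 0.0867·t
t = 1.35879 / 0.0867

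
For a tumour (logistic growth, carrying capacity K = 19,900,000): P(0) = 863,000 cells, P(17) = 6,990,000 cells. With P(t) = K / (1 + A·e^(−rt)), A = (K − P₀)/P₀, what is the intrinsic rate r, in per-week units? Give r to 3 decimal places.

A = (19900000 − 863000)/863000 = 22.0591
6990000 = 19900000/(1 + 22.0591·e^(−r·17)) → e^(−17r) = (2.84692 − 1)/22.0591 = 0.083726
r = −ln(0.083726)/17 = 2.4802/17

r ≈ 0.146 per week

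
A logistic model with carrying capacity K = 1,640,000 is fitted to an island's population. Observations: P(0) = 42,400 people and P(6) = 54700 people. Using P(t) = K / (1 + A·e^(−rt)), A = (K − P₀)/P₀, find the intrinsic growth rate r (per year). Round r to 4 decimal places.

r ≈ 0.0437 per year

A = (1640000 − 42400)/42400 = 37.67925
54700 = 1640000/(1 + 37.67925·e^(−r·6)) → e^(−6r) = (29.98172 − 1)/37.67925 = 0.769169
r = −ln(0.769169)/6 = 0.26244/6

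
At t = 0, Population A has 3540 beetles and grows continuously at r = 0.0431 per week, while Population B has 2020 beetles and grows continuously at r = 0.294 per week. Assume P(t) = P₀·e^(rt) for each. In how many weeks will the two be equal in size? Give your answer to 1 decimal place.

t ≈ 2.2 weeks

3540·e^(0.0431t) = 2020·e^(0.294t)
3540/2020 = e^((0.294 − 0.0431)t) → ln(1.75248) = 0.2509·t
t = 0.56103 / 0.2509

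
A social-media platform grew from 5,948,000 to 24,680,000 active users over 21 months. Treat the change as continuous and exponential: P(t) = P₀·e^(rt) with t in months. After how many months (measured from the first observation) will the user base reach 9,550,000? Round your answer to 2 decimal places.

r = ln(24680000/5948000) / 21 ≈ 0.067759 per month
t = ln(9550000/5948000) / r = 0.47349 / 0.067759 ≈ 6.988

t ≈ 6.99 months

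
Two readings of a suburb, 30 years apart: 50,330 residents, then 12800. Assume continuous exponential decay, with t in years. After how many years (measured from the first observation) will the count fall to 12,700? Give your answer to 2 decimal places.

t ≈ 30.17 years

r = ln(12800/50330) / 30 ≈ -0.045639 per year
t = ln(12700/50330) / r = -1.377 / -0.045639 ≈ 30.172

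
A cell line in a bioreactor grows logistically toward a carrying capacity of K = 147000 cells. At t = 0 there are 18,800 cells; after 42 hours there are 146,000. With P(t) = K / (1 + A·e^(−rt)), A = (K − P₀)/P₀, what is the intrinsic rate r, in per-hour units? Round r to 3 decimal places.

A = (147000 − 18800)/18800 = 6.81915
146000 = 147000/(1 + 6.81915·e^(−r·42)) → e^(−42r) = (1.00685 − 1)/6.81915 = 0.001004
r = −ln(0.001004)/42 = 6.90334/42

r ≈ 0.164 per hour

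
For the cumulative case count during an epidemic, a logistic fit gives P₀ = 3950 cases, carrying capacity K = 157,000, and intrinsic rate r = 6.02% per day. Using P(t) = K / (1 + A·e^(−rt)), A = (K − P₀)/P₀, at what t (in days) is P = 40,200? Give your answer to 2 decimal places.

t ≈ 43.03 days

A = (157000 − 3950)/3950 = 38.74684
40200 = 157000/(1 + 38.74684·e^(−0.0602t)) → 1 + 38.74684·e^(−0.0602t) = 3.90547
e^(−0.0602t) = 0.074986 → t = ln(13.33581)/0.0602 = 2.59045/0.0602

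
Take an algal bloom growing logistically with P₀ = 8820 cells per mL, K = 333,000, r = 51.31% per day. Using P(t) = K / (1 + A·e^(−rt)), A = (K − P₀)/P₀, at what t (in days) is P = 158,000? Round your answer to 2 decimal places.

A = (333000 − 8820)/8820 = 36.7551
158000 = 333000/(1 + 36.7551·e^(−0.5131t)) → 1 + 36.7551·e^(−0.5131t) = 2.10759
e^(−0.5131t) = 0.030134 → t = ln(33.18461)/0.5131 = 3.50209/0.5131

t ≈ 6.83 days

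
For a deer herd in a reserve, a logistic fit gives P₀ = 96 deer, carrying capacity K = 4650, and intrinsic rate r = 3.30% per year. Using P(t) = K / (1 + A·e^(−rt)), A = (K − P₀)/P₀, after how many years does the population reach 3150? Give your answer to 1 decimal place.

A = (4650 − 96)/96 = 47.4375
3150 = 4650/(1 + 47.4375·e^(−0.033t)) → 1 + 47.4375·e^(−0.033t) = 1.47619
e^(−0.033t) = 0.010038 → t = ln(99.61875)/0.033 = 4.60135/0.033

t ≈ 139.4 years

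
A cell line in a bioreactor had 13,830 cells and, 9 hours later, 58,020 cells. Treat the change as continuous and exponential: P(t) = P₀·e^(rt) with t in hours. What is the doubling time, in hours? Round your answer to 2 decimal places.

r = ln(58020/13830) / 9 = ln(4.19523) / 9 ≈ 0.159328 per hour
doubling time = ln 2 / |r| = 0.69315 / 0.159328

doubling time ≈ 4.35 hours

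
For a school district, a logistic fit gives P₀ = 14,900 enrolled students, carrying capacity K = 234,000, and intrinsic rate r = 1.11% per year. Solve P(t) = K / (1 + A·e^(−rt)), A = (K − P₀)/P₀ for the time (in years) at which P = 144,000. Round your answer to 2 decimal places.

A = (234000 − 14900)/14900 = 14.7047
144000 = 234000/(1 + 14.7047·e^(−0.0111t)) → 1 + 14.7047·e^(−0.0111t) = 1.625
e^(−0.0111t) = 0.042503 → t = ln(23.52752)/0.0111 = 3.15817/0.0111

t ≈ 284.52 years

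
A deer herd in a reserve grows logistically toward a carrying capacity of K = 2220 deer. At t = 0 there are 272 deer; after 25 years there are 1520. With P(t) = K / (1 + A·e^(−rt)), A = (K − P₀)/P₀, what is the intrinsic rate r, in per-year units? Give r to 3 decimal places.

r ≈ 0.110 per year

A = (2220 − 272)/272 = 7.16176
1520 = 2220/(1 + 7.16176·e^(−r·25)) → e^(−25r) = (1.46053 − 1)/7.16176 = 0.064303
r = −ln(0.064303)/25 = 2.74414/25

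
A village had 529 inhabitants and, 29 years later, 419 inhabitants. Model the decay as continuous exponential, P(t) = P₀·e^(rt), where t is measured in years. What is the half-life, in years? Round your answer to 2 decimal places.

half-life ≈ 86.23 years

r = ln(419/529) / 29 = ln(0.79206) / 29 ≈ -0.008039 per year
half-life = ln 2 / |r| = 0.69315 / 0.008039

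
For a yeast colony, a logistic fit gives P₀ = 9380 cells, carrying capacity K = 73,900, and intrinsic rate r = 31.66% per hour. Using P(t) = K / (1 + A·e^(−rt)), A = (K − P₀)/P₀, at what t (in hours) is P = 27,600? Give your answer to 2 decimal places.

A = (73900 − 9380)/9380 = 6.87846
27600 = 73900/(1 + 6.87846·e^(−0.3166t)) → 1 + 6.87846·e^(−0.3166t) = 2.67754
e^(−0.3166t) = 0.243882 → t = ln(4.10034)/0.3166 = 1.41107/0.3166

t ≈ 4.46 hours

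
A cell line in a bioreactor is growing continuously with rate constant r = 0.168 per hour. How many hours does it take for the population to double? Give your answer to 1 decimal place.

doubling time = ln(2) / |r| = 0.69315 / 0.168

doubling time ≈ 4.1 hours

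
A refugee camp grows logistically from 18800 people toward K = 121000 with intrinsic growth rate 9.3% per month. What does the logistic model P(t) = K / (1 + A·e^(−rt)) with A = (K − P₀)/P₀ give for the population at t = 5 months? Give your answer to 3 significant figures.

≈ 27,400 people

A = (121000 − 18800)/18800 = 5.43617
P(5) = 121000 / (1 + 5.43617·e^(−0.093·5)) = 121000 / (1 + 5.43617·0.628135)
= 121000 / 4.41465 ≈ 27408.75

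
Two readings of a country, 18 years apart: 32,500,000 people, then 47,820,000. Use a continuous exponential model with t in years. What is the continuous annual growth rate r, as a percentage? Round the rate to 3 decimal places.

47820000 = 32500000 · e^(r·18)
e^(18r) = 47820000/32500000 = 1.47138
r = ln(1.47138) / 18 = 0.3862 / 18

r ≈ 2.146% per year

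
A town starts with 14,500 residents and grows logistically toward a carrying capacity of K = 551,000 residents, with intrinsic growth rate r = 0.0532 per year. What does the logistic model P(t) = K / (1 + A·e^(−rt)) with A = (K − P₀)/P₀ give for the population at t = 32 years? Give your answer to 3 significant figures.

≈ 71,200 residents

A = (551000 − 14500)/14500 = 37
P(32) = 551000 / (1 + 37·e^(−0.0532·32)) = 551000 / (1 + 37·0.182246)
= 551000 / 7.74309 ≈ 71160.24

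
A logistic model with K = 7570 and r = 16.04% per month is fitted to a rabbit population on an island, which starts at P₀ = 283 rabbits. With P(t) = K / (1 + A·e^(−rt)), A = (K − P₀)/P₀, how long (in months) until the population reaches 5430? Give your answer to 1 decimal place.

A = (7570 − 283)/283 = 25.74912
5430 = 7570/(1 + 25.74912·e^(−0.1604t)) → 1 + 25.74912·e^(−0.1604t) = 1.39411
e^(−0.1604t) = 0.015306 → t = ln(65.33538)/0.1604 = 4.17953/0.1604

t ≈ 26.1 months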